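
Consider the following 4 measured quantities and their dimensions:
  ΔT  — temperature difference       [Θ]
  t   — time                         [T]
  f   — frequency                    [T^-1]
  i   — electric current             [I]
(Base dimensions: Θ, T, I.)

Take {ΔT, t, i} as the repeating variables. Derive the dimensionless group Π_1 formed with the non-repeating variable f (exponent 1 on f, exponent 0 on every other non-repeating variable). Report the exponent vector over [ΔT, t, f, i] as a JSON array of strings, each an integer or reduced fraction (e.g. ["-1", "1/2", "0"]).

Write exponents as rows Θ,T,I / cols ΔT,t,f,i:
  Θ: [ 1  0  0  0]
  T: [ 0  1 -1  0]
  I: [ 0  0  0  1]
Row reduction gives pivot columns ΔT,t,i; rank = 3
Pivot set = {ΔT,t,i}, free = {f}
RREF:
  r0: [   1    0    0    0]
  r1: [   0    1   -1    0]
  r2: [   0    0    0    1]
Fix exponent of f at 1; solve each RREF row for its pivot's exponent:
  r0: exp(ΔT) + (0)·1 = 0 ⇒ exp(ΔT) = 0
  r1: exp(t) + (-1)·1 = 0 ⇒ exp(t) = 1
  r2: exp(i) + (0)·1 = 0 ⇒ exp(i) = 0
Π_1 = t · f

["0", "1", "1", "0"]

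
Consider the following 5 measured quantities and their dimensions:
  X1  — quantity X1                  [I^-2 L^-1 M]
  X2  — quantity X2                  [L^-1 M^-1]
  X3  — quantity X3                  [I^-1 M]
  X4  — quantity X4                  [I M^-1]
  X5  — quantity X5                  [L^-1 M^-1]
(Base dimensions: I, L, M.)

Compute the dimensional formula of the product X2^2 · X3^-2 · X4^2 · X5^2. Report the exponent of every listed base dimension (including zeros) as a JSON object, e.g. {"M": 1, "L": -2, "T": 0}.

Write exponents as rows I,L,M / cols X1,X2,X3,X4,X5:
  I: [-2  0 -1  1  0]
  L: [-1 -1  0  0 -1]
  M: [ 1 -1  1 -1 -1]
  [I]: (2)·0+(-2)·-1+(2)·1+(2)·0 = 4
  [L]: (2)·-1+(-2)·0+(2)·0+(2)·-1 = -4
  [M]: (2)·-1+(-2)·1+(2)·-1+(2)·-1 = -8
⇒ I^4 L^-4 M^-8

{"I": 4, "L": -4, "M": -8}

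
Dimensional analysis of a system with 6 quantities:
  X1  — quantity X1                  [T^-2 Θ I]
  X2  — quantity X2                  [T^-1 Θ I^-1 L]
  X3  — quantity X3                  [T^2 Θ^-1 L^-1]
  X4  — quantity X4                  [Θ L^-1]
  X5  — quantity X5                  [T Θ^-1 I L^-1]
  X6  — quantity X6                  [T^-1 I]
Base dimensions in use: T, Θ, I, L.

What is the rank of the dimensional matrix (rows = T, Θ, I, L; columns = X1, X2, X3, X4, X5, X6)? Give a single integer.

Dimensional matrix (T×Θ×I×L by X1×X2×X3×X4×X5×X6):
  T: [-2 -1  2  0  1 -1]
  Θ: [ 1  1 -1  1 -1  0]
  I: [ 1 -1  0  0  1  1]
  L: [ 0  1 -1 -1 -1  0]
Row reduction gives pivot columns X1,X2,X3; rank = 3

3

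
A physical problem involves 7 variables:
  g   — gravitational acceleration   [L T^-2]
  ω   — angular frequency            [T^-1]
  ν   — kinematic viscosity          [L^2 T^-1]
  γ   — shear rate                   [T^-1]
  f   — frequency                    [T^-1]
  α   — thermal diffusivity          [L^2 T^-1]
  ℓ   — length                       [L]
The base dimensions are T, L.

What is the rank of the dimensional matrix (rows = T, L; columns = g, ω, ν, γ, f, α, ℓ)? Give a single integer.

2

Exponent matrix [T,L] × [g,ω,ν,γ,f,α,ℓ]:
  T: [-2 -1 -1 -1 -1 -1  0]
  L: [ 1  0  2  0  0  2  1]
Row reduction gives pivot columns g,ω; rank = 2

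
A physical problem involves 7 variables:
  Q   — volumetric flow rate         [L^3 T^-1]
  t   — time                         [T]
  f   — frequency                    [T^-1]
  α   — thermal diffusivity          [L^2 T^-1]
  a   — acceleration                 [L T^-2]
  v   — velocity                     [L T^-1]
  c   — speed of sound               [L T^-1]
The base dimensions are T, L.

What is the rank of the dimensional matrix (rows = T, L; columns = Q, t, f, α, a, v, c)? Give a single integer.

Write exponents as rows T,L / cols Q,t,f,α,a,v,c:
  T: [-1  1 -1 -1 -2 -1 -1]
  L: [ 3  0  0  2  1  1  1]
Echelon form has 2 nonzero rows (pivots: Q,t)

2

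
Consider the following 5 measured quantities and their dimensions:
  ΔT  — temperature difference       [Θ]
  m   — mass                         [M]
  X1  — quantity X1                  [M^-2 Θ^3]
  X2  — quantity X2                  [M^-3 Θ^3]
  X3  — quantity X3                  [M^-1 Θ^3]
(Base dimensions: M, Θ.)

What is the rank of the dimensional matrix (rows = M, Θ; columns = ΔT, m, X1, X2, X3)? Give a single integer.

2

Exponent matrix [M,Θ] × [ΔT,m,X1,X2,X3]:
  M: [ 0  1 -2 -3 -1]
  Θ: [ 1  0  3  3  3]
RREF → pivots at {ΔT,m} ⇒ r = 2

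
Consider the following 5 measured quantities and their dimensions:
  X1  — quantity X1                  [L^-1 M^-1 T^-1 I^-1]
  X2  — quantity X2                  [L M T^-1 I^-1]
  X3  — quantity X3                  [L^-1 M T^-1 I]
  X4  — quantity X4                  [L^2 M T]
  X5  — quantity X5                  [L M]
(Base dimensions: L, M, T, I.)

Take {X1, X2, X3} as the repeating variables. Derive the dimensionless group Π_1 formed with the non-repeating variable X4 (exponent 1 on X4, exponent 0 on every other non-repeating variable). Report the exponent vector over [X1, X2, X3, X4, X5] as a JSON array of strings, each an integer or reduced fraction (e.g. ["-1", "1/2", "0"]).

Dimensional matrix (L×M×T×I by X1×X2×X3×X4×X5):
  L: [-1  1 -1  2  1]
  M: [-1  1  1  1  1]
  T: [-1 -1 -1  1  0]
  I: [-1 -1  1  0  0]
Echelon form has 3 nonzero rows (pivots: X1,X2,X3)
Pivot set = {X1,X2,X3}, free = {X4,X5}
RREF:
  r0: [   1    0    0   -1 -1/2]
  r1: [   0    1    0  1/2  1/2]
  r2: [   0    0    1 -1/2    0]
  r3: [   0    0    0    0    0]
Fix exponent of X4 at 1, X5 at 0; solve each RREF row for its pivot's exponent:
  r0: exp(X1) + (-1)·1 = 0 ⇒ exp(X1) = 1
  r1: exp(X2) + (1/2)·1 = 0 ⇒ exp(X2) = -1/2
  r2: exp(X3) + (-1/2)·1 = 0 ⇒ exp(X3) = 1/2
Π_1 = X1 · X2^(-1/2) · X3^(1/2) · X4

["1", "-1/2", "1/2", "1", "0"]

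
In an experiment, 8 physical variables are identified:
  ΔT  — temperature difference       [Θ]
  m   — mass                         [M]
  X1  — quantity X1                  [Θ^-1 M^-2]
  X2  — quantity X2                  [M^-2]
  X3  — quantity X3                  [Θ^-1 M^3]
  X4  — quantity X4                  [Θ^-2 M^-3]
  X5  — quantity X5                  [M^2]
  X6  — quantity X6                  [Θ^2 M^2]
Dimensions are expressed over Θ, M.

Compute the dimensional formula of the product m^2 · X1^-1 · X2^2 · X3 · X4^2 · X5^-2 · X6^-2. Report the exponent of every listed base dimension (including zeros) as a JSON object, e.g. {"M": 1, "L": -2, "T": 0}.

Exponent matrix [Θ,M] × [ΔT,m,X1,X2,X3,X4,X5,X6]:
  Θ: [ 1  0 -1  0 -1 -2  0  2]
  M: [ 0  1 -2 -2  3 -3  2  2]
  [Θ]: (2)·0+(-1)·-1+(2)·0+(1)·-1+(2)·-2+(-2)·0+(-2)·2 = -8
  [M]: (2)·1+(-1)·-2+(2)·-2+(1)·3+(2)·-3+(-2)·2+(-2)·2 = -11
⇒ Θ^-8 M^-11

{"Θ": -8, "M": -11}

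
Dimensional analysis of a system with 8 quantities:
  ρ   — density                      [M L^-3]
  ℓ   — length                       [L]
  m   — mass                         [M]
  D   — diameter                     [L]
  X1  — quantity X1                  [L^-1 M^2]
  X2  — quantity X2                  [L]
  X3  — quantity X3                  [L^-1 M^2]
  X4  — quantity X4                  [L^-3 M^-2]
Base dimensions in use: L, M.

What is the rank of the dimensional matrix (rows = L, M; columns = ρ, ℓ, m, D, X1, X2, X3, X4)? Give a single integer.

Exponent matrix [L,M] × [ρ,ℓ,m,D,X1,X2,X3,X4]:
  L: [-3  1  0  1 -1  1 -1 -3]
  M: [ 1  0  1  0  2  0  2 -2]
Row reduction gives pivot columns ρ,ℓ; rank = 2

2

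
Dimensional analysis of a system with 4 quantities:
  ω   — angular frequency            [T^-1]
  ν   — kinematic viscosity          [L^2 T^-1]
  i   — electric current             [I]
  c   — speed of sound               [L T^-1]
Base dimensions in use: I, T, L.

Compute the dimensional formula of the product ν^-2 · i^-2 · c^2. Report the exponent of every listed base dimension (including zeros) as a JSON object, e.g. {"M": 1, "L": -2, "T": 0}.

Write exponents as rows I,T,L / cols ω,ν,i,c:
  I: [ 0  0  1  0]
  T: [-1 -1  0 -1]
  L: [ 0  2  0  1]
  [I]: (-2)·0+(-2)·1+(2)·0 = -2
  [T]: (-2)·-1+(-2)·0+(2)·-1 = 0
  [L]: (-2)·2+(-2)·0+(2)·1 = -2
⇒ I^-2 L^-2

{"I": -2, "T": 0, "L": -2}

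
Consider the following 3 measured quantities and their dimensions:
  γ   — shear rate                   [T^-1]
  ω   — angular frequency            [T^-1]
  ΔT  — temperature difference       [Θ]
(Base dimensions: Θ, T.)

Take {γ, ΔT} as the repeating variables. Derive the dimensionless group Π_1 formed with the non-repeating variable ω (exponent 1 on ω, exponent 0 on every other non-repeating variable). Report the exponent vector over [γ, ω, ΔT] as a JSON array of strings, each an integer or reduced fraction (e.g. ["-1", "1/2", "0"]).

Dimensional matrix (Θ×T by γ×ω×ΔT):
  Θ: [ 0  0  1]
  T: [-1 -1  0]
RREF → pivots at {γ,ΔT} ⇒ r = 2
Pivot set = {γ,ΔT}, free = {ω}
RREF:
  r0: [   1    1    0]
  r1: [   0    0    1]
Fix exponent of ω at 1; solve each RREF row for its pivot's exponent:
  r0: exp(γ) + (1)·1 = 0 ⇒ exp(γ) = -1
  r1: exp(ΔT) + (0)·1 = 0 ⇒ exp(ΔT) = 0
Π_1 = γ^-1 · ω

["-1", "1", "0"]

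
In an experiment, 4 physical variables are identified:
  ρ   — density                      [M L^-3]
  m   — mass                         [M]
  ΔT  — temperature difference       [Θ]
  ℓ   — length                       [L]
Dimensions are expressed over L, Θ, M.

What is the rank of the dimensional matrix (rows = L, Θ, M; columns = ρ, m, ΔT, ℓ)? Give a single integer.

Exponent matrix [L,Θ,M] × [ρ,m,ΔT,ℓ]:
  L: [-3  0  0  1]
  Θ: [ 0  0  1  0]
  M: [ 1  1  0  0]
Row reduction gives pivot columns ρ,m,ΔT; rank = 3

3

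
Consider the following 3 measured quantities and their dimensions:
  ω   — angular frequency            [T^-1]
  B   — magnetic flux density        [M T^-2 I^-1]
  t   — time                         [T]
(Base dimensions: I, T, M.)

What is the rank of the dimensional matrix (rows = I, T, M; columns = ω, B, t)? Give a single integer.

Dimensional matrix (I×T×M by ω×B×t):
  I: [ 0 -1  0]
  T: [-1 -2  1]
  M: [ 0  1  0]
RREF → pivots at {ω,B} ⇒ r = 2

2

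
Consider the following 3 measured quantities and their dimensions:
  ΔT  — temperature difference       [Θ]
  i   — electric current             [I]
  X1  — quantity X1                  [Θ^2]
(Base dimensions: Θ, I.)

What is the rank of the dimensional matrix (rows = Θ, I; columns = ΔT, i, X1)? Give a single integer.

Write exponents as rows Θ,I / cols ΔT,i,X1:
  Θ: [ 1  0  2]
  I: [ 0  1  0]
Row reduction gives pivot columns ΔT,i; rank = 2

2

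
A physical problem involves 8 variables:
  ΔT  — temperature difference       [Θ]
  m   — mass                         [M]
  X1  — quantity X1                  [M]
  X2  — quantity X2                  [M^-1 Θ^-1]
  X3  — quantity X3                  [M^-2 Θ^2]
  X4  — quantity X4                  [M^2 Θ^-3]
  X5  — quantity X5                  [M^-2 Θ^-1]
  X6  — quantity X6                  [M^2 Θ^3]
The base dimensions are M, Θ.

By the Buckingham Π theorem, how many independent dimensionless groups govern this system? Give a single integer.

Exponent matrix [M,Θ] × [ΔT,m,X1,X2,X3,X4,X5,X6]:
  M: [ 0  1  1 -1 -2  2 -2  2]
  Θ: [ 1  0  0 -1  2 -3 -1  3]
RREF → pivots at {ΔT,m} ⇒ r = 2
n=8, r=2 ⇒ 6 dimensionless groups

6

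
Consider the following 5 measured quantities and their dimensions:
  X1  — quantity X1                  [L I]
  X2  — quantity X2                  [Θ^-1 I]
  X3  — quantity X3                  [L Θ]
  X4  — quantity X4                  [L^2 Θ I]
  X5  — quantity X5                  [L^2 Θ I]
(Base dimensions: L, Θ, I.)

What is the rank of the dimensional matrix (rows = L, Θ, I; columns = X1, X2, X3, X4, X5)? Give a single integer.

Exponent matrix [L,Θ,I] × [X1,X2,X3,X4,X5]:
  L: [ 1  0  1  2  2]
  Θ: [ 0 -1  1  1  1]
  I: [ 1  1  0  1  1]
Row reduction gives pivot columns X1,X2; rank = 2

2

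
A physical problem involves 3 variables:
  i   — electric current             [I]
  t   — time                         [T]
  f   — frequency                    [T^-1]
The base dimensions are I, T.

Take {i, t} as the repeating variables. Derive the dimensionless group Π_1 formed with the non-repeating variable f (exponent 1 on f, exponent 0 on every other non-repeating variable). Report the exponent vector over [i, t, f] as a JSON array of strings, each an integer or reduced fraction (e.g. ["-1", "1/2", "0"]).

Write exponents as rows I,T / cols i,t,f:
  I: [ 1  0  0]
  T: [ 0  1 -1]
RREF → pivots at {i,t} ⇒ r = 2
Pivot set = {i,t}, free = {f}
RREF:
  r0: [   1    0    0]
  r1: [   0    1   -1]
Fix exponent of f at 1; solve each RREF row for its pivot's exponent:
  r0: exp(i) + (0)·1 = 0 ⇒ exp(i) = 0
  r1: exp(t) + (-1)·1 = 0 ⇒ exp(t) = 1
Π_1 = t · f

["0", "1", "1"]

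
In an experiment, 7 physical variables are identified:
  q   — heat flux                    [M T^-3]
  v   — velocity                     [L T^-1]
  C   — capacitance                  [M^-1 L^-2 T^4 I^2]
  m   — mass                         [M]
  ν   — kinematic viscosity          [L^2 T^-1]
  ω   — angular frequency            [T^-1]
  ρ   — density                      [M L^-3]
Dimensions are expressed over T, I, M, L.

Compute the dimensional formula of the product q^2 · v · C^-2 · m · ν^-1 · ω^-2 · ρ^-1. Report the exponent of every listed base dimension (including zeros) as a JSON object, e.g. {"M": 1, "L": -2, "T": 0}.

Write exponents as rows T,I,M,L / cols q,v,C,m,ν,ω,ρ:
  T: [-3 -1  4  0 -1 -1  0]
  I: [ 0  0  2  0  0  0  0]
  M: [ 1  0 -1  1  0  0  1]
  L: [ 0  1 -2  0  2  0 -3]
  [T]: (2)·-3+(1)·-1+(-2)·4+(1)·0+(-1)·-1+(-2)·-1+(-1)·0 = -12
  [I]: (2)·0+(1)·0+(-2)·2+(1)·0+(-1)·0+(-2)·0+(-1)·0 = -4
  [M]: (2)·1+(1)·0+(-2)·-1+(1)·1+(-1)·0+(-2)·0+(-1)·1 = 4
  [L]: (2)·0+(1)·1+(-2)·-2+(1)·0+(-1)·2+(-2)·0+(-1)·-3 = 6
⇒ T^-12 I^-4 M^4 L^6

{"T": -12, "I": -4, "M": 4, "L": 6}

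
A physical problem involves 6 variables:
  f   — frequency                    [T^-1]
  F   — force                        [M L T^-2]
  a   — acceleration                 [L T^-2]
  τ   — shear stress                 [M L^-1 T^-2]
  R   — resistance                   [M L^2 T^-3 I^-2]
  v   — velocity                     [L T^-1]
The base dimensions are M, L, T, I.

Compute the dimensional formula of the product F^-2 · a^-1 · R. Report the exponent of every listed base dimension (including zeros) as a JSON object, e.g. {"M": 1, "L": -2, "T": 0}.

Dimensional matrix (M×L×T×I by f×F×a×τ×R×v):
  M: [ 0  1  0  1  1  0]
  L: [ 0  1  1 -1  2  1]
  T: [-1 -2 -2 -2 -3 -1]
  I: [ 0  0  0  0 -2  0]
  [M]: (-2)·1+(-1)·0+(1)·1 = -1
  [L]: (-2)·1+(-1)·1+(1)·2 = -1
  [T]: (-2)·-2+(-1)·-2+(1)·-3 = 3
  [I]: (-2)·0+(-1)·0+(1)·-2 = -2
⇒ M^-1 L^-1 T^3 I^-2

{"M": -1, "L": -1, "T": 3, "I": -2}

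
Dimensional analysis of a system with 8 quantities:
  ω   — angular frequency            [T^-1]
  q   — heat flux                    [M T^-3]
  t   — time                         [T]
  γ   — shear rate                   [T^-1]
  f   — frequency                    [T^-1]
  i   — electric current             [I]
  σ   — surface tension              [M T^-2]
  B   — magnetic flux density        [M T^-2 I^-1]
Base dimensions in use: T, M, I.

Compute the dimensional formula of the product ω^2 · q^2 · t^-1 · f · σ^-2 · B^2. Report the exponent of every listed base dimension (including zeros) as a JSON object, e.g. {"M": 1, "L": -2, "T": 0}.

Write exponents as rows T,M,I / cols ω,q,t,γ,f,i,σ,B:
  T: [-1 -3  1 -1 -1  0 -2 -2]
  M: [ 0  1  0  0  0  0  1  1]
  I: [ 0  0  0  0  0  1  0 -1]
  [T]: (2)·-1+(2)·-3+(-1)·1+(1)·-1+(-2)·-2+(2)·-2 = -10
  [M]: (2)·0+(2)·1+(-1)·0+(1)·0+(-2)·1+(2)·1 = 2
  [I]: (2)·0+(2)·0+(-1)·0+(1)·0+(-2)·0+(2)·-1 = -2
⇒ T^-10 M^2 I^-2

{"T": -10, "M": 2, "I": -2}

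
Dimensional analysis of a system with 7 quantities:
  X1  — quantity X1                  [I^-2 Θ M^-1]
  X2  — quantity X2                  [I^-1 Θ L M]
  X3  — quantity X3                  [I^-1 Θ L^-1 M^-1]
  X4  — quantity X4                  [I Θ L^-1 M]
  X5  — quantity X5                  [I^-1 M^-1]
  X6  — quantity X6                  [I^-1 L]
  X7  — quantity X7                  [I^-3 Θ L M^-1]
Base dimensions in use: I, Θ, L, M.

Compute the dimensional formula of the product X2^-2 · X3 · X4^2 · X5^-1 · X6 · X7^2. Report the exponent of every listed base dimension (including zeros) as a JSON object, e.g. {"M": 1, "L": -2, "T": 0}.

Exponent matrix [I,Θ,L,M] × [X1,X2,X3,X4,X5,X6,X7]:
  I: [-2 -1 -1  1 -1 -1 -3]
  Θ: [ 1  1  1  1  0  0  1]
  L: [ 0  1 -1 -1  0  1  1]
  M: [-1  1 -1  1 -1  0 -1]
  [I]: (-2)·-1+(1)·-1+(2)·1+(-1)·-1+(1)·-1+(2)·-3 = -3
  [Θ]: (-2)·1+(1)·1+(2)·1+(-1)·0+(1)·0+(2)·1 = 3
  [L]: (-2)·1+(1)·-1+(2)·-1+(-1)·0+(1)·1+(2)·1 = -2
  [M]: (-2)·1+(1)·-1+(2)·1+(-1)·-1+(1)·0+(2)·-1 = -2
⇒ I^-3 Θ^3 L^-2 M^-2

{"I": -3, "Θ": 3, "L": -2, "M": -2}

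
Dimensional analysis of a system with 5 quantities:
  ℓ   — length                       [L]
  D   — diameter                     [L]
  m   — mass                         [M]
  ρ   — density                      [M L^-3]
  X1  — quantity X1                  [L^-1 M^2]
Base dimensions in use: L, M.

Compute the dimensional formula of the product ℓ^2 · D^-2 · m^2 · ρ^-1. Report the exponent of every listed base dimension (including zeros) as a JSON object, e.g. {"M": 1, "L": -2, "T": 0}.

Write exponents as rows L,M / cols ℓ,D,m,ρ,X1:
  L: [ 1  1  0 -3 -1]
  M: [ 0  0  1  1  2]
  [L]: (2)·1+(-2)·1+(2)·0+(-1)·-3 = 3
  [M]: (2)·0+(-2)·0+(2)·1+(-1)·1 = 1
⇒ L^3 M

{"L": 3, "M": 1}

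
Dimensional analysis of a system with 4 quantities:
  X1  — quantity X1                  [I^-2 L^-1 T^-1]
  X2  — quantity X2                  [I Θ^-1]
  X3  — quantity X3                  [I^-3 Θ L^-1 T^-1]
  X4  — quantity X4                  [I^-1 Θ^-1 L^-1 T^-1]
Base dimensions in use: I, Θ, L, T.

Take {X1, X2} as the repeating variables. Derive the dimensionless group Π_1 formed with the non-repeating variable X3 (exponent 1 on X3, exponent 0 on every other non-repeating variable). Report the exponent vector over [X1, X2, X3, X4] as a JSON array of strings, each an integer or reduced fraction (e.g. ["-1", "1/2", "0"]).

["-1", "1", "1", "0"]

Write exponents as rows I,Θ,L,T / cols X1,X2,X3,X4:
  I: [-2  1 -3 -1]
  Θ: [ 0 -1  1 -1]
  L: [-1  0 -1 -1]
  T: [-1  0 -1 -1]
Row reduction gives pivot columns X1,X2; rank = 2
Pivot set = {X1,X2}, free = {X3,X4}
RREF:
  r0: [   1    0    1    1]
  r1: [   0    1   -1    1]
  r2: [   0    0    0    0]
  r3: [   0    0    0    0]
Fix exponent of X3 at 1, X4 at 0; solve each RREF row for its pivot's exponent:
  r0: exp(X1) + (1)·1 = 0 ⇒ exp(X1) = -1
  r1: exp(X2) + (-1)·1 = 0 ⇒ exp(X2) = 1
Π_1 = X1^-1 · X2 · X3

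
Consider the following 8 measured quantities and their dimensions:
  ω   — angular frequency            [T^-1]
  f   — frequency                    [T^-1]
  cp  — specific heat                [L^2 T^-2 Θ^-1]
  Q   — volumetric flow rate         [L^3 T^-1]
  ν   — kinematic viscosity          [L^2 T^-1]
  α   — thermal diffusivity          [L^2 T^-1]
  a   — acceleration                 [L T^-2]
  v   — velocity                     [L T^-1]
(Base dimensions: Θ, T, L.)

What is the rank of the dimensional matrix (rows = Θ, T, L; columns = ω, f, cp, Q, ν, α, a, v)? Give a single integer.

3

Dimensional matrix (Θ×T×L by ω×f×cp×Q×ν×α×a×v):
  Θ: [ 0  0 -1  0  0  0  0  0]
  T: [-1 -1 -2 -1 -1 -1 -2 -1]
  L: [ 0  0  2  3  2  2  1  1]
Echelon form has 3 nonzero rows (pivots: ω,cp,Q)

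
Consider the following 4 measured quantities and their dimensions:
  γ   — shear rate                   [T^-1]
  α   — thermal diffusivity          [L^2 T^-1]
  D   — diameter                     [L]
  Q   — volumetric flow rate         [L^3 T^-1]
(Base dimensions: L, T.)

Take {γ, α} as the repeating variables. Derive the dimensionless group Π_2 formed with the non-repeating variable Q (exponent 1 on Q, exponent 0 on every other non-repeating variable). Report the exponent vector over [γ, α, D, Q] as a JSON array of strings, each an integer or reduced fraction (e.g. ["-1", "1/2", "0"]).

["1/2", "-3/2", "0", "1"]

Write exponents as rows L,T / cols γ,α,D,Q:
  L: [ 0  2  1  3]
  T: [-1 -1  0 -1]
Echelon form has 2 nonzero rows (pivots: γ,α)
Repeat: γ,α; free: D,Q
RREF:
  r0: [   1    0 -1/2 -1/2]
  r1: [   0    1  1/2  3/2]
Fix exponent of Q at 1, D at 0; solve each RREF row for its pivot's exponent:
  r0: exp(γ) + (-1/2)·1 = 0 ⇒ exp(γ) = 1/2
  r1: exp(α) + (3/2)·1 = 0 ⇒ exp(α) = -3/2
Π_2 = γ^(1/2) · α^(-3/2) · Q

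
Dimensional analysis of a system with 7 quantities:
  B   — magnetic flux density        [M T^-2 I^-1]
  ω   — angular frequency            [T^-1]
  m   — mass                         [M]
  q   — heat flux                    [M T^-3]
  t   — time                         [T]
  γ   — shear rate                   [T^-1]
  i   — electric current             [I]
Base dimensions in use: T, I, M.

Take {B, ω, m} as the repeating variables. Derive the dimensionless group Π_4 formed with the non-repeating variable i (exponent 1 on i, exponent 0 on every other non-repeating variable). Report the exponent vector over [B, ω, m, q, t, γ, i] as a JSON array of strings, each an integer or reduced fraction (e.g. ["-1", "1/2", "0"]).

["1", "-2", "-1", "0", "0", "0", "1"]

Write exponents as rows T,I,M / cols B,ω,m,q,t,γ,i:
  T: [-2 -1  0 -3  1 -1  0]
  I: [-1  0  0  0  0  0  1]
  M: [ 1  0  1  1  0  0  0]
Row reduction gives pivot columns B,ω,m; rank = 3
Repeat: B,ω,m; free: q,t,γ,i
RREF:
  r0: [   1    0    0    0    0    0   -1]
  r1: [   0    1    0    3   -1    1    2]
  r2: [   0    0    1    1    0    0    1]
Fix exponent of i at 1, q at 0, t at 0, γ at 0; solve each RREF row for its pivot's exponent:
  r0: exp(B) + (-1)·1 = 0 ⇒ exp(B) = 1
  r1: exp(ω) + (2)·1 = 0 ⇒ exp(ω) = -2
  r2: exp(m) + (1)·1 = 0 ⇒ exp(m) = -1
Π_4 = B · ω^-2 · m^-1 · i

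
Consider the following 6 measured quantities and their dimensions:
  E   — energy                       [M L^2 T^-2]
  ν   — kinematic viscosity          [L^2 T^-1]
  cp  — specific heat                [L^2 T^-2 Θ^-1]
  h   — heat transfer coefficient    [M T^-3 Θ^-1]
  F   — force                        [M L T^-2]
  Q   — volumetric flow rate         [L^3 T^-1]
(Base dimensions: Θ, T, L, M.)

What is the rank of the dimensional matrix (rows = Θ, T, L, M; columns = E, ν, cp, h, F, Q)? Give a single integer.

Exponent matrix [Θ,T,L,M] × [E,ν,cp,h,F,Q]:
  Θ: [ 0  0 -1 -1  0  0]
  T: [-2 -1 -2 -3 -2 -1]
  L: [ 2  2  2  0  1  3]
  M: [ 1  0  0  1  1  0]
Echelon form has 4 nonzero rows (pivots: E,ν,cp,h)

4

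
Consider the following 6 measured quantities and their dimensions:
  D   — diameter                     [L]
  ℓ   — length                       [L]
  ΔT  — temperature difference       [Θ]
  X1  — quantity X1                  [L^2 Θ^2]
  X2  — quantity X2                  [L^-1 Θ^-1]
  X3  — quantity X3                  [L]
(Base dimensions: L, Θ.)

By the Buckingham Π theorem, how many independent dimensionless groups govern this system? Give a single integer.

4

Dimensional matrix (L×Θ by D×ℓ×ΔT×X1×X2×X3):
  L: [ 1  1  0  2 -1  1]
  Θ: [ 0  0  1  2 -1  0]
Echelon form has 2 nonzero rows (pivots: D,ΔT)
6 vars − rank 2 = 4 Π groups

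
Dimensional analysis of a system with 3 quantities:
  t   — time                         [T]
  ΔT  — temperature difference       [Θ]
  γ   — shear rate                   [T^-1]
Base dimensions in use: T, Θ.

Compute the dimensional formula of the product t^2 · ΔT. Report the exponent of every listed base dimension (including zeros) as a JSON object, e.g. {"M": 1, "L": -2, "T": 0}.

Dimensional matrix (T×Θ by t×ΔT×γ):
  T: [ 1  0 -1]
  Θ: [ 0  1  0]
  [T]: (2)·1+(1)·0 = 2
  [Θ]: (2)·0+(1)·1 = 1
⇒ T^2 Θ

{"T": 2, "Θ": 1}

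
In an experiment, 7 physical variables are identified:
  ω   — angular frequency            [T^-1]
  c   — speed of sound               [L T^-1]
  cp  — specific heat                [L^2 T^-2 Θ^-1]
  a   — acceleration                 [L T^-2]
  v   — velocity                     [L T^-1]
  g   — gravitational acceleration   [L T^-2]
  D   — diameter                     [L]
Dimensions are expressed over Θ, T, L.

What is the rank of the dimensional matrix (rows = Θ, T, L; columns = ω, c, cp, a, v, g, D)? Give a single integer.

Exponent matrix [Θ,T,L] × [ω,c,cp,a,v,g,D]:
  Θ: [ 0  0 -1  0  0  0  0]
  T: [-1 -1 -2 -2 -1 -2  0]
  L: [ 0  1  2  1  1  1  1]
Row reduction gives pivot columns ω,c,cp; rank = 3

3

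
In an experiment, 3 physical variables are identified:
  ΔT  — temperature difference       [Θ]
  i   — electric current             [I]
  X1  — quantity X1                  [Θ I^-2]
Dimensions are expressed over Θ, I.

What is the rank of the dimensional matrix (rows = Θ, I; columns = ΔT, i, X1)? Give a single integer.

Dimensional matrix (Θ×I by ΔT×i×X1):
  Θ: [ 1  0  1]
  I: [ 0  1 -2]
Echelon form has 2 nonzero rows (pivots: ΔT,i)

2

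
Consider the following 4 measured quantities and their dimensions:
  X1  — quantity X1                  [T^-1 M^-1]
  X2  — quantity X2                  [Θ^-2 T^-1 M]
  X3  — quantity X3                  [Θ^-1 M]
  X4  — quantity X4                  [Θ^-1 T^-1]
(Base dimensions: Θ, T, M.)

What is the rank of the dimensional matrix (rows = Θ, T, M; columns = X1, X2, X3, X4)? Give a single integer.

Exponent matrix [Θ,T,M] × [X1,X2,X3,X4]:
  Θ: [ 0 -2 -1 -1]
  T: [-1 -1  0 -1]
  M: [-1  1  1  0]
Echelon form has 2 nonzero rows (pivots: X1,X2)

2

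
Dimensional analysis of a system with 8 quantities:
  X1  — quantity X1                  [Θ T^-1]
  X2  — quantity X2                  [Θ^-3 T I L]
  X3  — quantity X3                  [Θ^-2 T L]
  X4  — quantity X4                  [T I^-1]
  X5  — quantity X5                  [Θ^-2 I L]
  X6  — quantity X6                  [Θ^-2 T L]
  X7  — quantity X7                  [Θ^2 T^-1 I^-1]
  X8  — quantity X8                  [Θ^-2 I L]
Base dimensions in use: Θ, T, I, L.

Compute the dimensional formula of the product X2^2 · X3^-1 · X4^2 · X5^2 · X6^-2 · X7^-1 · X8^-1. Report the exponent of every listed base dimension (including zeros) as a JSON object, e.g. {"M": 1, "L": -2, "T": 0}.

{"Θ": -4, "T": 2, "I": 2, "L": 0}

Dimensional matrix (Θ×T×I×L by X1×X2×X3×X4×X5×X6×X7×X8):
  Θ: [ 1 -3 -2  0 -2 -2  2 -2]
  T: [-1  1  1  1  0  1 -1  0]
  I: [ 0  1  0 -1  1  0 -1  1]
  L: [ 0  1  1  0  1  1  0  1]
  [Θ]: (2)·-3+(-1)·-2+(2)·0+(2)·-2+(-2)·-2+(-1)·2+(-1)·-2 = -4
  [T]: (2)·1+(-1)·1+(2)·1+(2)·0+(-2)·1+(-1)·-1+(-1)·0 = 2
  [I]: (2)·1+(-1)·0+(2)·-1+(2)·1+(-2)·0+(-1)·-1+(-1)·1 = 2
  [L]: (2)·1+(-1)·1+(2)·0+(2)·1+(-2)·1+(-1)·0+(-1)·1 = 0
⇒ Θ^-4 T^2 I^2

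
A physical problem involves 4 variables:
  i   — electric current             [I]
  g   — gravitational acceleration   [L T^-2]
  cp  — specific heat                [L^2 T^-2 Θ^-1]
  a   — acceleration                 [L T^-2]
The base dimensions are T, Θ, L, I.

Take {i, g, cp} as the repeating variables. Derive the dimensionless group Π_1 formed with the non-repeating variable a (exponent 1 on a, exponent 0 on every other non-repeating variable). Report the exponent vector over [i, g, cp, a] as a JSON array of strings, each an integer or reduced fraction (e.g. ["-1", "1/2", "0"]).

["0", "-1", "0", "1"]

Exponent matrix [T,Θ,L,I] × [i,g,cp,a]:
  T: [ 0 -2 -2 -2]
  Θ: [ 0  0 -1  0]
  L: [ 0  1  2  1]
  I: [ 1  0  0  0]
RREF → pivots at {i,g,cp} ⇒ r = 3
Pivot set = {i,g,cp}, free = {a}
RREF:
  r0: [   1    0    0    0]
  r1: [   0    1    0    1]
  r2: [   0    0    1    0]
  r3: [   0    0    0    0]
Fix exponent of a at 1; solve each RREF row for its pivot's exponent:
  r0: exp(i) + (0)·1 = 0 ⇒ exp(i) = 0
  r1: exp(g) + (1)·1 = 0 ⇒ exp(g) = -1
  r2: exp(cp) + (0)·1 = 0 ⇒ exp(cp) = 0
Π_1 = g^-1 · a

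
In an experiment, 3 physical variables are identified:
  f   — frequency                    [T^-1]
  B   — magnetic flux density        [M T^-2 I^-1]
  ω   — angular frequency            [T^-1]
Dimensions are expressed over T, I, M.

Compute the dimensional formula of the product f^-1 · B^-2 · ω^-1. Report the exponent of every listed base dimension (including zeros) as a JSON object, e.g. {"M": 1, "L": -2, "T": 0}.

{"T": 6, "I": 2, "M": -2}

Write exponents as rows T,I,M / cols f,B,ω:
  T: [-1 -2 -1]
  I: [ 0 -1  0]
  M: [ 0  1  0]
  [T]: (-1)·-1+(-2)·-2+(-1)·-1 = 6
  [I]: (-1)·0+(-2)·-1+(-1)·0 = 2
  [M]: (-1)·0+(-2)·1+(-1)·0 = -2
⇒ T^6 I^2 M^-2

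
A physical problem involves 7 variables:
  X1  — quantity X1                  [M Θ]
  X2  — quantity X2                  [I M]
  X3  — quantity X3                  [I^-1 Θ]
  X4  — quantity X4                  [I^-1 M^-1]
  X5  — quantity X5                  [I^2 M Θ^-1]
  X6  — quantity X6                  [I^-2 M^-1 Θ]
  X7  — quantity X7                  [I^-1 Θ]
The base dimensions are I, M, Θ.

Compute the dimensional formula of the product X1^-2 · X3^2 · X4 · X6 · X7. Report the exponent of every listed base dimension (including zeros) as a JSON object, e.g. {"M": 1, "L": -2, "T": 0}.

{"I": -6, "M": -4, "Θ": 2}

Write exponents as rows I,M,Θ / cols X1,X2,X3,X4,X5,X6,X7:
  I: [ 0  1 -1 -1  2 -2 -1]
  M: [ 1  1  0 -1  1 -1  0]
  Θ: [ 1  0  1  0 -1  1  1]
  [I]: (-2)·0+(2)·-1+(1)·-1+(1)·-2+(1)·-1 = -6
  [M]: (-2)·1+(2)·0+(1)·-1+(1)·-1+(1)·0 = -4
  [Θ]: (-2)·1+(2)·1+(1)·0+(1)·1+(1)·1 = 2
⇒ I^-6 M^-4 Θ^2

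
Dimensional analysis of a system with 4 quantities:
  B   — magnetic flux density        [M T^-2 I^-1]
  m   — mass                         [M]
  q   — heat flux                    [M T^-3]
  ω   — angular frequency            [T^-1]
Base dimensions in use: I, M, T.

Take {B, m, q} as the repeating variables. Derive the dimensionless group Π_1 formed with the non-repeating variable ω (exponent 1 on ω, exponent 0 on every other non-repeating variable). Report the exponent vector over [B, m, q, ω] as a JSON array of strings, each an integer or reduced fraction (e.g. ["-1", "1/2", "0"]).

Exponent matrix [I,M,T] × [B,m,q,ω]:
  I: [-1  0  0  0]
  M: [ 1  1  1  0]
  T: [-2  0 -3 -1]
Echelon form has 3 nonzero rows (pivots: B,m,q)
Repeat: B,m,q; free: ω
RREF:
  r0: [   1    0    0    0]
  r1: [   0    1    0 -1/3]
  r2: [   0    0    1  1/3]
Fix exponent of ω at 1; solve each RREF row for its pivot's exponent:
  r0: exp(B) + (0)·1 = 0 ⇒ exp(B) = 0
  r1: exp(m) + (-1/3)·1 = 0 ⇒ exp(m) = 1/3
  r2: exp(q) + (1/3)·1 = 0 ⇒ exp(q) = -1/3
Π_1 = m^(1/3) · q^(-1/3) · ω

["0", "1/3", "-1/3", "1"]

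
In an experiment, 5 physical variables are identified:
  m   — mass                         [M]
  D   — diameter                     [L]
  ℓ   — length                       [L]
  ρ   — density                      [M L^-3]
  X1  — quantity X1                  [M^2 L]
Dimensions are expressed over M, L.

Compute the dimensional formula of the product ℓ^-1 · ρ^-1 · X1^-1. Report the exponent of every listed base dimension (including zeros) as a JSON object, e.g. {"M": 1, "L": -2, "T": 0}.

Write exponents as rows M,L / cols m,D,ℓ,ρ,X1:
  M: [ 1  0  0  1  2]
  L: [ 0  1  1 -3  1]
  [M]: (-1)·0+(-1)·1+(-1)·2 = -3
  [L]: (-1)·1+(-1)·-3+(-1)·1 = 1
⇒ M^-3 L

{"M": -3, "L": 1}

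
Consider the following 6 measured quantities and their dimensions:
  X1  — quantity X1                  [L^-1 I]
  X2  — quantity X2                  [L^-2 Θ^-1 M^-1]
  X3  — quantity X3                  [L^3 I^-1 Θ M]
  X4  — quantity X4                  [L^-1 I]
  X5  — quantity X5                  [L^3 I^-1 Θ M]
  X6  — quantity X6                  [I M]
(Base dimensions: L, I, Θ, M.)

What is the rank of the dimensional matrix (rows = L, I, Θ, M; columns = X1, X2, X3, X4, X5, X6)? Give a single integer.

3

Write exponents as rows L,I,Θ,M / cols X1,X2,X3,X4,X5,X6:
  L: [-1 -2  3 -1  3  0]
  I: [ 1  0 -1  1 -1  1]
  Θ: [ 0 -1  1  0  1  0]
  M: [ 0 -1  1  0  1  1]
Echelon form has 3 nonzero rows (pivots: X1,X2,X6)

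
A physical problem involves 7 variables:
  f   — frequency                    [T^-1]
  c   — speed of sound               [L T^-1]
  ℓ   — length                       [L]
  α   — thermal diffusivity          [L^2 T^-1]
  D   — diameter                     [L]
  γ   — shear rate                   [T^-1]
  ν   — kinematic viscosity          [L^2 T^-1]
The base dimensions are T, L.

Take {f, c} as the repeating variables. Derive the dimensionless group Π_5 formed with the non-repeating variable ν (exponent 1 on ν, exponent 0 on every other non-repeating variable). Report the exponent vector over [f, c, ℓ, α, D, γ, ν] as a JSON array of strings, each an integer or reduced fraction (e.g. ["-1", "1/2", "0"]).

["1", "-2", "0", "0", "0", "0", "1"]

Write exponents as rows T,L / cols f,c,ℓ,α,D,γ,ν:
  T: [-1 -1  0 -1  0 -1 -1]
  L: [ 0  1  1  2  1  0  2]
Echelon form has 2 nonzero rows (pivots: f,c)
Pivot set = {f,c}, free = {ℓ,α,D,γ,ν}
RREF:
  r0: [   1    0   -1   -1   -1    1   -1]
  r1: [   0    1    1    2    1    0    2]
Fix exponent of ν at 1, ℓ at 0, α at 0, D at 0, γ at 0; solve each RREF row for its pivot's exponent:
  r0: exp(f) + (-1)·1 = 0 ⇒ exp(f) = 1
  r1: exp(c) + (2)·1 = 0 ⇒ exp(c) = -2
Π_5 = f · c^-2 · ν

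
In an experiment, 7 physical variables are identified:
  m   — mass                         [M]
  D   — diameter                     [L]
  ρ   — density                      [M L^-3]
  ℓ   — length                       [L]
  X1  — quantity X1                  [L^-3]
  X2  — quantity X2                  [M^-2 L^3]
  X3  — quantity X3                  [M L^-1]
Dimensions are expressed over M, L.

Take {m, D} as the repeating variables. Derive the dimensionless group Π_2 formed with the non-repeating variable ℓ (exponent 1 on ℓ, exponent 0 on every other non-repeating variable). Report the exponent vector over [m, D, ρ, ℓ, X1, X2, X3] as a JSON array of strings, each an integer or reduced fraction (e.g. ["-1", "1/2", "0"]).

Exponent matrix [M,L] × [m,D,ρ,ℓ,X1,X2,X3]:
  M: [ 1  0  1  0  0 -2  1]
  L: [ 0  1 -3  1 -3  3 -1]
Echelon form has 2 nonzero rows (pivots: m,D)
Repeat: m,D; free: ρ,ℓ,X1,X2,X3
RREF:
  r0: [   1    0    1    0    0   -2    1]
  r1: [   0    1   -3    1   -3    3   -1]
Fix exponent of ℓ at 1, ρ at 0, X1 at 0, X2 at 0, X3 at 0; solve each RREF row for its pivot's exponent:
  r0: exp(m) + (0)·1 = 0 ⇒ exp(m) = 0
  r1: exp(D) + (1)·1 = 0 ⇒ exp(D) = -1
Π_2 = D^-1 · ℓ

["0", "-1", "0", "1", "0", "0", "0"]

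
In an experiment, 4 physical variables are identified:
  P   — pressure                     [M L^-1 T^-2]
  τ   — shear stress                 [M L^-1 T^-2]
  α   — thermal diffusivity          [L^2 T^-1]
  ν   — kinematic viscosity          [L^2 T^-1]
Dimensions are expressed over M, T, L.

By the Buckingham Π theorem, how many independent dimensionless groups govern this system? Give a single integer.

Write exponents as rows M,T,L / cols P,τ,α,ν:
  M: [ 1  1  0  0]
  T: [-2 -2 -1 -1]
  L: [-1 -1  2  2]
RREF → pivots at {P,α} ⇒ r = 2
n=4, r=2 ⇒ 2 dimensionless groups

2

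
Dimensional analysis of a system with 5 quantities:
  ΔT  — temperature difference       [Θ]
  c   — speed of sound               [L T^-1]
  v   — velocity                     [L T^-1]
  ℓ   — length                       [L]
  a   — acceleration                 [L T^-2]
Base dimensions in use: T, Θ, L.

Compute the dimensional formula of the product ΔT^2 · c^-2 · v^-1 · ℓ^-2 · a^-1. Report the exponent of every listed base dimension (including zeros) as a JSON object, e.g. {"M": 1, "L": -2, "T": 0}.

{"T": 5, "Θ": 2, "L": -6}

Exponent matrix [T,Θ,L] × [ΔT,c,v,ℓ,a]:
  T: [ 0 -1 -1  0 -2]
  Θ: [ 1  0  0  0  0]
  L: [ 0  1  1  1  1]
  [T]: (2)·0+(-2)·-1+(-1)·-1+(-2)·0+(-1)·-2 = 5
  [Θ]: (2)·1+(-2)·0+(-1)·0+(-2)·0+(-1)·0 = 2
  [L]: (2)·0+(-2)·1+(-1)·1+(-2)·1+(-1)·1 = -6
⇒ T^5 Θ^2 L^-6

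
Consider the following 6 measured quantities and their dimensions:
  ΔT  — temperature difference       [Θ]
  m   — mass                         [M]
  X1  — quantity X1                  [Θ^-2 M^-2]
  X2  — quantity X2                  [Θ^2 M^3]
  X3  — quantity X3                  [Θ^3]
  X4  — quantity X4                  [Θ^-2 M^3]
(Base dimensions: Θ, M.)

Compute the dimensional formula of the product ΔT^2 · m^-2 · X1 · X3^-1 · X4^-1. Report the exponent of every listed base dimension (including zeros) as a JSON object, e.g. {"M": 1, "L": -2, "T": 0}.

Write exponents as rows Θ,M / cols ΔT,m,X1,X2,X3,X4:
  Θ: [ 1  0 -2  2  3 -2]
  M: [ 0  1 -2  3  0  3]
  [Θ]: (2)·1+(-2)·0+(1)·-2+(-1)·3+(-1)·-2 = -1
  [M]: (2)·0+(-2)·1+(1)·-2+(-1)·0+(-1)·3 = -7
⇒ Θ^-1 M^-7

{"Θ": -1, "M": -7}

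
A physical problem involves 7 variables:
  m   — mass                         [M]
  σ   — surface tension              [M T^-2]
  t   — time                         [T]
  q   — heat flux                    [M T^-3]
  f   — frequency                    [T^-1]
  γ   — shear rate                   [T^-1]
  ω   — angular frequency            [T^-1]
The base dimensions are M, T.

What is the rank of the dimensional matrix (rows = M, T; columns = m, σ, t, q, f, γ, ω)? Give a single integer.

Dimensional matrix (M×T by m×σ×t×q×f×γ×ω):
  M: [ 1  1  0  1  0  0  0]
  T: [ 0 -2  1 -3 -1 -1 -1]
Row reduction gives pivot columns m,σ; rank = 2

2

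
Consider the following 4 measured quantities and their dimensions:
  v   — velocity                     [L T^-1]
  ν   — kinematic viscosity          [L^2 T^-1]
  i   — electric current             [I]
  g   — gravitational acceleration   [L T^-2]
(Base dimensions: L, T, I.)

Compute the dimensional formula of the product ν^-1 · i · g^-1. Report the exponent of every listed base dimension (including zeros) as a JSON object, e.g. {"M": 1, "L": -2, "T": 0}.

{"L": -3, "T": 3, "I": 1}

Exponent matrix [L,T,I] × [v,ν,i,g]:
  L: [ 1  2  0  1]
  T: [-1 -1  0 -2]
  I: [ 0  0  1  0]
  [L]: (-1)·2+(1)·0+(-1)·1 = -3
  [T]: (-1)·-1+(1)·0+(-1)·-2 = 3
  [I]: (-1)·0+(1)·1+(-1)·0 = 1
⇒ L^-3 T^3 I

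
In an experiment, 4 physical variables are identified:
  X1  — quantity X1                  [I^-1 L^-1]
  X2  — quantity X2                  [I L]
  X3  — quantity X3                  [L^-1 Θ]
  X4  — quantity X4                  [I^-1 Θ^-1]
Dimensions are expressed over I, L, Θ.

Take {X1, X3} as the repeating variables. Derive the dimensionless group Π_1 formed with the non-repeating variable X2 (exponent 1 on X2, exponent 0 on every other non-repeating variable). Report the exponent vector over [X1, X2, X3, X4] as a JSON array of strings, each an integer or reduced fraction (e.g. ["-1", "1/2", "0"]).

Dimensional matrix (I×L×Θ by X1×X2×X3×X4):
  I: [-1  1  0 -1]
  L: [-1  1 -1  0]
  Θ: [ 0  0  1 -1]
Row reduction gives pivot columns X1,X3; rank = 2
Pivot set = {X1,X3}, free = {X2,X4}
RREF:
  r0: [   1   -1    0    1]
  r1: [   0    0    1   -1]
  r2: [   0    0    0    0]
Fix exponent of X2 at 1, X4 at 0; solve each RREF row for its pivot's exponent:
  r0: exp(X1) + (-1)·1 = 0 ⇒ exp(X1) = 1
  r1: exp(X3) + (0)·1 = 0 ⇒ exp(X3) = 0
Π_1 = X1 · X2

["1", "1", "0", "0"]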